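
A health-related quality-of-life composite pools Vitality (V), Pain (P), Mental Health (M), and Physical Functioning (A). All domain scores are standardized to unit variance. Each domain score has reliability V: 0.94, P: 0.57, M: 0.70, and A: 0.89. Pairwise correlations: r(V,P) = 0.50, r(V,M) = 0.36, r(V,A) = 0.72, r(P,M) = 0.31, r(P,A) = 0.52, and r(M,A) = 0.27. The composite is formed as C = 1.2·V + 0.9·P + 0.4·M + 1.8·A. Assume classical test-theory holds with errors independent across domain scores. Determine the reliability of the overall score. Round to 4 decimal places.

Var(C) = 1.2² + 0.9² + 0.4² + 1.8² + 2·[1.08·0.50 + 0.48·0.36 + 2.16·0.72 + 0.36·0.31 + 1.62·0.52 + 0.72·0.27] = 5.65 + 6.8328 = 12.4828.
Under uncorrelated errors the observed covariances equal the true-score covariances, so only the own-variance terms attenuate.
True-score variance = [1.2²·0.94 + 0.9²·0.57 + 0.4²·0.70 + 1.8²·0.89] + 6.8328 = 4.8109 + 6.8328 = 11.6437.
Reliability = 11.6437 / 12.4828 = 0.9328.

0.9328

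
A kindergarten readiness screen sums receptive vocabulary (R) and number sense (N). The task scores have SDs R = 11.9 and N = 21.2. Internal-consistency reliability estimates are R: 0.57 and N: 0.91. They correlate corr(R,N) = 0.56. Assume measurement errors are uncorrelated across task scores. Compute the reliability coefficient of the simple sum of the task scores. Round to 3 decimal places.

Var(R+N) = 11.9² + 21.2² + 2·[11.9·21.2·0.56] = 591.05 + 282.554 = 873.604.
Under uncorrelated errors the observed covariances equal the true-score covariances, so only the own-variance terms attenuate.
True-score variance = [11.9²·0.57 + 21.2²·0.91] + 282.554 = 489.708 + 282.554 = 772.262.
Reliability = 772.262 / 873.604 = 0.884.

0.884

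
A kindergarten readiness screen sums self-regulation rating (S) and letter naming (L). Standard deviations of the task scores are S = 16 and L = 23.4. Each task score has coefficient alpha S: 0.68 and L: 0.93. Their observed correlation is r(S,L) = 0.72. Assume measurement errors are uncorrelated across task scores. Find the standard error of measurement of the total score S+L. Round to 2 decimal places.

10.97

Var(total) = 803.56 + 539.136 = 1342.7.
True-score variance = 683.311 + 539.136 = 1222.45, so reliability = 0.9104.
Error variance = 1342.7 − 1222.45 = 120.249; SEM = √120.249 = 10.97.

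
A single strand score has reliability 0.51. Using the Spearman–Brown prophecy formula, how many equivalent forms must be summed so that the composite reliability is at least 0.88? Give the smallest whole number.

k ≥ ρ*(1−ρ₁)/(ρ₁(1−ρ*)) = 0.88·0.49 / (0.51·0.12) = 7.046.
Smallest integer k = 8.

8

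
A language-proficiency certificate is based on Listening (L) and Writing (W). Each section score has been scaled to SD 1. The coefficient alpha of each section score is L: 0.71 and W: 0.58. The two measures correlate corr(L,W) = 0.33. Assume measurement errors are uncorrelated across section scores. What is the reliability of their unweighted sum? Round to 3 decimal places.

Var(L+W) = 2 + 2·[0.33] = 2 + 0.66 = 2.66.
With uncorrelated errors the cross-covariances are all true-score covariance, so they carry over unchanged; only the diagonal terms shrink to ρᵢσᵢ².
True-score variance = [0.71 + 0.58] + 0.66 = 1.29 + 0.66 = 1.95.
Reliability = 1.95 / 2.66 = 0.733.

0.733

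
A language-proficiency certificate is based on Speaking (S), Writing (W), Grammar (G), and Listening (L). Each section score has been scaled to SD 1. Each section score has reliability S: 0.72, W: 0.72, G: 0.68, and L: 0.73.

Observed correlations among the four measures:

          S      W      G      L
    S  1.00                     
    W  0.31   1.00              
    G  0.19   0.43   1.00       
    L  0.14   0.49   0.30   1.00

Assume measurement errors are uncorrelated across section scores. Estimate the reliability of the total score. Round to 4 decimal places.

0.8510

Var(S+W+G+L) = 4 + 2·[0.31 + 0.19 + 0.14 + 0.43 + 0.49 + 0.30] = 4 + 3.72 = 7.72.
With uncorrelated errors the cross-covariances are all true-score covariance, so they carry over unchanged; only the diagonal terms shrink to ρᵢσᵢ².
True-score variance = [0.72 + 0.72 + 0.68 + 0.73] + 3.72 = 2.85 + 3.72 = 6.57.
Reliability = 6.57 / 7.72 = 0.8510.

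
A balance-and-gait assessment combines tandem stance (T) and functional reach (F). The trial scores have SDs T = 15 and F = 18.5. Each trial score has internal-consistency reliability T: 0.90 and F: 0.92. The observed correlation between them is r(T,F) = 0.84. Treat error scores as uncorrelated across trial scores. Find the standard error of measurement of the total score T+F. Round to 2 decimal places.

Var(total) = 567.25 + 466.2 = 1033.45.
True-score variance = 517.37 + 466.2 = 983.57, so reliability = 0.9517.
Error variance = 1033.45 − 983.57 = 49.88; SEM = √49.88 = 7.06.

7.06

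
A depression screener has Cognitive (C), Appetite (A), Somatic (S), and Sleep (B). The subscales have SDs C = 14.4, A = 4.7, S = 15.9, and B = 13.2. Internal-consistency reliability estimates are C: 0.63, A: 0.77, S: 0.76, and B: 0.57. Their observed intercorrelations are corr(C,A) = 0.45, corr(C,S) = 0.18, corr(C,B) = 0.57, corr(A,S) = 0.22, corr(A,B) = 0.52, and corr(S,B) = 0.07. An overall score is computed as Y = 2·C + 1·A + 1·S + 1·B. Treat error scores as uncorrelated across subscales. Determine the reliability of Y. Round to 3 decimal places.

0.789

Var(Y) = 2²·14.4² + 4.7² + 15.9² + 13.2² + 2·[2·14.4·4.7·0.45 + 2·14.4·15.9·0.18 + 2·14.4·13.2·0.57 + 4.7·15.9·0.22 + 4.7·13.2·0.52 + 15.9·13.2·0.07] = 1278.58 + 846.844 = 2125.42.
With uncorrelated errors the cross-covariances are all true-score covariance, so they carry over unchanged; only the diagonal terms shrink to ρᵢσᵢ².
True-score variance = [2²·14.4²·0.63 + 4.7²·0.77 + 15.9²·0.76 + 13.2²·0.57] + 846.844 = 831.009 + 846.844 = 1677.85.
Reliability = 1677.85 / 2125.42 = 0.789.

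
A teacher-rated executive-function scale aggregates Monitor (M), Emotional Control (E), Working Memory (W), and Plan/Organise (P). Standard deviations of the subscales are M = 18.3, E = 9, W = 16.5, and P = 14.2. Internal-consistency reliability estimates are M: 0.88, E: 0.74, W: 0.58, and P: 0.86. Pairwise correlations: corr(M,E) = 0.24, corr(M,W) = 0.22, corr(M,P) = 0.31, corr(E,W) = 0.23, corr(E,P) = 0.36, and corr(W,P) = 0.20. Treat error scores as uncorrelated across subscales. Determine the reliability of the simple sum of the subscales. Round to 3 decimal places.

Var(M+E+W+P) = 18.3² + 9² + 16.5² + 14.2² + 2·[18.3·9·0.24 + 18.3·16.5·0.22 + 18.3·14.2·0.31 + 9·16.5·0.23 + 9·14.2·0.36 + 16.5·14.2·0.20] = 889.78 + 627.073 = 1516.85.
With uncorrelated errors the cross-covariances are all true-score covariance, so they carry over unchanged; only the diagonal terms shrink to ρᵢσᵢ².
True-score variance = [18.3²·0.88 + 9²·0.74 + 16.5²·0.58 + 14.2²·0.86] + 627.073 = 685.959 + 627.073 = 1313.03.
Reliability = 1313.03 / 1516.85 = 0.866.

0.866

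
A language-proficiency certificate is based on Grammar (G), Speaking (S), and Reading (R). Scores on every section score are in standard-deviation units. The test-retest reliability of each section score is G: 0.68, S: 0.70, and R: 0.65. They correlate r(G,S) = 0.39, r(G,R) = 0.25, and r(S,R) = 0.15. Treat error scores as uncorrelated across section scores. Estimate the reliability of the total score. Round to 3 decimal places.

0.788

Var(G+S+R) = 3 + 2·[0.39 + 0.25 + 0.15] = 3 + 1.58 = 4.58.
Under uncorrelated errors the observed covariances equal the true-score covariances, so only the own-variance terms attenuate.
True-score variance = [0.68 + 0.70 + 0.65] + 1.58 = 2.03 + 1.58 = 3.61.
Reliability = 3.61 / 4.58 = 0.788.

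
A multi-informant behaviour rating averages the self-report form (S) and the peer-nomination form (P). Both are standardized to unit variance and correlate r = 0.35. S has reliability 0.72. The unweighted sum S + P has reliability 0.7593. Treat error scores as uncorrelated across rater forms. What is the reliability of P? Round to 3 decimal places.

0.630

Var(S+P) = 2 + 2·0.35 = 2.700.
True-score variance = ρ_S + ρ_P + 2·0.35, so 0.7593 = (0.72 + ρ_P + 0.70) / 2.700.
ρ_P = 0.7593·2.700 − 0.72 − 0.70 = 0.630.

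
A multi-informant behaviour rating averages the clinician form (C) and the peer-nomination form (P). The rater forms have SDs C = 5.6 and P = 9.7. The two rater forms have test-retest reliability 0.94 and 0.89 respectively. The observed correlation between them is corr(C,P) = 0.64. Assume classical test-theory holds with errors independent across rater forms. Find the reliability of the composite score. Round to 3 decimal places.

Var(C+P) = 5.6² + 9.7² + 2·[5.6·9.7·0.64] = 125.45 + 69.5296 = 194.98.
With uncorrelated errors the cross-covariances are all true-score covariance, so they carry over unchanged; only the diagonal terms shrink to ρᵢσᵢ².
True-score variance = [5.6²·0.94 + 9.7²·0.89] + 69.5296 = 113.218 + 69.5296 = 182.748.
Reliability = 182.748 / 194.98 = 0.937.

0.937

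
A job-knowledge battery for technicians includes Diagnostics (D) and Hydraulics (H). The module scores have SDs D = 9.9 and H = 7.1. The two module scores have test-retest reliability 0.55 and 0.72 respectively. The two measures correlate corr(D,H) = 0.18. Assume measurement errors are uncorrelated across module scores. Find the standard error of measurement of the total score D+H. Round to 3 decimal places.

7.630

Var(total) = 148.42 + 25.3044 = 173.724.
True-score variance = 90.2007 + 25.3044 = 115.505, so reliability = 0.6649.
Error variance = 173.724 − 115.505 = 58.2193; SEM = √58.2193 = 7.630.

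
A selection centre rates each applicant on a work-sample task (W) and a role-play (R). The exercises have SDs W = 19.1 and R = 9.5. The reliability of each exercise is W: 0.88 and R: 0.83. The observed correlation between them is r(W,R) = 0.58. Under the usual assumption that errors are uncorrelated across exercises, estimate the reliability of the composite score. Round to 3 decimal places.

0.911

Var(W+R) = 19.1² + 9.5² + 2·[19.1·9.5·0.58] = 455.06 + 210.482 = 665.542.
Because errors are independent across components, Cov(Tᵢ,Tⱼ) = Cov(Xᵢ,Xⱼ); the off-diagonal part of the true-score variance is the same as above.
True-score variance = [19.1²·0.88 + 9.5²·0.83] + 210.482 = 395.94 + 210.482 = 606.422.
Reliability = 606.422 / 665.542 = 0.911.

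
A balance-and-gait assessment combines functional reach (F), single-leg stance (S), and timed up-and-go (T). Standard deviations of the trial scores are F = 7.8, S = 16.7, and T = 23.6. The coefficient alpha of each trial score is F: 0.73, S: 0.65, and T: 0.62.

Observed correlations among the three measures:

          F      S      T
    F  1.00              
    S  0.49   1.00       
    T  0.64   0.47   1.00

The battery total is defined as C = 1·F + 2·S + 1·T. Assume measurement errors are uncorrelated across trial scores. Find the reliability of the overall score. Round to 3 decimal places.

Var(C) = 7.8² + 2²·16.7² + 23.6² + 2·[2·7.8·16.7·0.49 + 7.8·23.6·0.64 + 2·16.7·23.6·0.47] = 1733.36 + 1231.88 = 2965.24.
Because errors are independent across components, Cov(Tᵢ,Tⱼ) = Cov(Xᵢ,Xⱼ); the off-diagonal part of the true-score variance is the same as above.
True-score variance = [7.8²·0.73 + 2²·16.7²·0.65 + 23.6²·0.62] + 1231.88 = 1114.84 + 1231.88 = 2346.72.
Reliability = 2346.72 / 2965.24 = 0.791.

0.791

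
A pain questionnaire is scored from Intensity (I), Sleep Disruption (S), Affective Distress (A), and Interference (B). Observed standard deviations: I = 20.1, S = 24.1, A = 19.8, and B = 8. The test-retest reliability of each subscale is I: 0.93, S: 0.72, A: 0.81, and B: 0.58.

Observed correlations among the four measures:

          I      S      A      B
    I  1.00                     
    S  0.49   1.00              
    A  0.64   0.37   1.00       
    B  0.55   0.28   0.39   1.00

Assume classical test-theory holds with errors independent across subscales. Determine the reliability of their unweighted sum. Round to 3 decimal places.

0.908

Var(I+S+A+B) = 20.1² + 24.1² + 19.8² + 8² + 2·[20.1·24.1·0.49 + 20.1·19.8·0.64 + 20.1·8·0.55 + 24.1·19.8·0.37 + 24.1·8·0.28 + 19.8·8·0.39] = 1440.86 + 1745.65 = 3186.51.
Under uncorrelated errors the observed covariances equal the true-score covariances, so only the own-variance terms attenuate.
True-score variance = [20.1²·0.93 + 24.1²·0.72 + 19.8²·0.81 + 8²·0.58] + 1745.65 = 1148.58 + 1745.65 = 2894.23.
Reliability = 2894.23 / 3186.51 = 0.908.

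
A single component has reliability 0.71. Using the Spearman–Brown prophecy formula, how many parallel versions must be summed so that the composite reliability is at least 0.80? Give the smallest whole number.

k ≥ ρ*(1−ρ₁)/(ρ₁(1−ρ*)) = 0.80·0.29 / (0.71·0.20) = 1.634.
Smallest integer k = 2.

2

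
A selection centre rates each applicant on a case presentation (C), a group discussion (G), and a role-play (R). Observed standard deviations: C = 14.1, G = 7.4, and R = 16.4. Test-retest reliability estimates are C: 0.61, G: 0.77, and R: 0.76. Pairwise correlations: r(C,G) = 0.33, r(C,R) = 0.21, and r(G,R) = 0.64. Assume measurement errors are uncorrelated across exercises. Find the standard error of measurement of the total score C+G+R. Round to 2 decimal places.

Var(total) = 522.53 + 321.326 = 843.856.
True-score variance = 367.849 + 321.326 = 689.175, so reliability = 0.8167.
Error variance = 843.856 − 689.175 = 154.681; SEM = √154.681 = 12.44.

12.44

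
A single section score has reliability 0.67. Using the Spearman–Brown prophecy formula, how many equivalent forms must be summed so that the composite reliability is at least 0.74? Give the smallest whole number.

k ≥ ρ*(1−ρ₁)/(ρ₁(1−ρ*)) = 0.74·0.33 / (0.67·0.26) = 1.402.
Smallest integer k = 2.

2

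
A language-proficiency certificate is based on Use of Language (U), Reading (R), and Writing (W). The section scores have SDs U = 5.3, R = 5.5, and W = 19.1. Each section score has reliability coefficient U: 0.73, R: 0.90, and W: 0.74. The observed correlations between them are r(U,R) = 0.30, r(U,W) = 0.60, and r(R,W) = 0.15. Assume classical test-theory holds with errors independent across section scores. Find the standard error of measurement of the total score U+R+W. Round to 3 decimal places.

10.269

Var(total) = 423.15 + 170.481 = 593.631.
True-score variance = 317.69 + 170.481 = 488.171, so reliability = 0.8223.
Error variance = 593.631 − 488.171 = 105.46; SEM = √105.46 = 10.269.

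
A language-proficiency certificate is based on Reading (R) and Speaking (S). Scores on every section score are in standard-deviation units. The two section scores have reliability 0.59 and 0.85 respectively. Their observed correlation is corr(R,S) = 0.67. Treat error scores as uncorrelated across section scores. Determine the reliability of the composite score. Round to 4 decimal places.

0.8323

Var(R+S) = 2 + 2·[0.67] = 2 + 1.34 = 3.34.
With uncorrelated errors the cross-covariances are all true-score covariance, so they carry over unchanged; only the diagonal terms shrink to ρᵢσᵢ².
True-score variance = [0.59 + 0.85] + 1.34 = 1.44 + 1.34 = 2.78.
Reliability = 2.78 / 3.34 = 0.8323.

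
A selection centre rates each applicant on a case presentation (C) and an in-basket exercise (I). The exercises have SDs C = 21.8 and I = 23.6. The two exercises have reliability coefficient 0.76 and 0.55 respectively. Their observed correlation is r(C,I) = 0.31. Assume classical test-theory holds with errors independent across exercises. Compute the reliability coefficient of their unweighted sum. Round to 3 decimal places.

Var(C+I) = 21.8² + 23.6² + 2·[21.8·23.6·0.31] = 1032.2 + 318.978 = 1351.18.
With uncorrelated errors the cross-covariances are all true-score covariance, so they carry over unchanged; only the diagonal terms shrink to ρᵢσᵢ².
True-score variance = [21.8²·0.76 + 23.6²·0.55] + 318.978 = 667.51 + 318.978 = 986.488.
Reliability = 986.488 / 1351.18 = 0.730.

0.730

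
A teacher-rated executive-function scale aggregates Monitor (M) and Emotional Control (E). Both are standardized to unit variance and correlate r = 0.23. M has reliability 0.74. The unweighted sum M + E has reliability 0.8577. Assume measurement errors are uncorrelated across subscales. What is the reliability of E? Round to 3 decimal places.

0.910

Var(M+E) = 2 + 2·0.23 = 2.460.
True-score variance = ρ_M + ρ_E + 2·0.23, so 0.8577 = (0.74 + ρ_E + 0.46) / 2.460.
ρ_E = 0.8577·2.460 − 0.74 − 0.46 = 0.910.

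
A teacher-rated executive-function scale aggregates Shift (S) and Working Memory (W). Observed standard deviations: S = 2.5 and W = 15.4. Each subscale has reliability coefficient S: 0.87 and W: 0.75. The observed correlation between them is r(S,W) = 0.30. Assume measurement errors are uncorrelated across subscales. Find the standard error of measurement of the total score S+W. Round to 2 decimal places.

Var(total) = 243.41 + 23.1 = 266.51.
True-score variance = 183.308 + 23.1 = 206.407, so reliability = 0.7745.
Error variance = 266.51 − 206.407 = 60.1025; SEM = √60.1025 = 7.75.

7.75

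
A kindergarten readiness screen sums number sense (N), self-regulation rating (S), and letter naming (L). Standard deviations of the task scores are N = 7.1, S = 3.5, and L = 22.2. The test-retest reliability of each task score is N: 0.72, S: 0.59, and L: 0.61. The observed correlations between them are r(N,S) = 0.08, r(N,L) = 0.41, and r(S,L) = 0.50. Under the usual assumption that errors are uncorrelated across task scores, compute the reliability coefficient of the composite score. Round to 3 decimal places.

Var(N+S+L) = 7.1² + 3.5² + 22.2² + 2·[7.1·3.5·0.08 + 7.1·22.2·0.41 + 3.5·22.2·0.50] = 555.5 + 210.924 = 766.424.
Because errors are independent across components, Cov(Tᵢ,Tⱼ) = Cov(Xᵢ,Xⱼ); the off-diagonal part of the true-score variance is the same as above.
True-score variance = [7.1²·0.72 + 3.5²·0.59 + 22.2²·0.61] + 210.924 = 344.155 + 210.924 = 555.079.
Reliability = 555.079 / 766.424 = 0.724.

0.724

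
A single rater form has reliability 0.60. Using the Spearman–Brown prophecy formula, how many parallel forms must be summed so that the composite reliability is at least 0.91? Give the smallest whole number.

7

k ≥ ρ*(1−ρ₁)/(ρ₁(1−ρ*)) = 0.91·0.40 / (0.60·0.09) = 6.741.
Smallest integer k = 7.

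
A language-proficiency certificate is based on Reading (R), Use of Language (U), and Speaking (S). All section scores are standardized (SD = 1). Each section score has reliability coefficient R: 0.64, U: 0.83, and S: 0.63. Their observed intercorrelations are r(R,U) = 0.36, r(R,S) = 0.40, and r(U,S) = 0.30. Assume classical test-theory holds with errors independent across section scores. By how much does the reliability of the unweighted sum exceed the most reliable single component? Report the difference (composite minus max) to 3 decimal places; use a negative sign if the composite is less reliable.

-0.006

Var(sum) = 3 + 2.12 = 5.12; true-score variance = 2.1 + 2.12 = 4.22; composite reliability = 0.8242.
Max component reliability = 0.8300.
Difference = 0.8242 − 0.8300 = -0.006.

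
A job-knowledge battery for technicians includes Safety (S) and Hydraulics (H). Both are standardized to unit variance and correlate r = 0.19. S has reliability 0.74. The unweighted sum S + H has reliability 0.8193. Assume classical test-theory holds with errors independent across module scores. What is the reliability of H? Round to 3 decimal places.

Var(S+H) = 2 + 2·0.19 = 2.380.
True-score variance = ρ_S + ρ_H + 2·0.19, so 0.8193 = (0.74 + ρ_H + 0.38) / 2.380.
ρ_H = 0.8193·2.380 − 0.74 − 0.38 = 0.830.

0.830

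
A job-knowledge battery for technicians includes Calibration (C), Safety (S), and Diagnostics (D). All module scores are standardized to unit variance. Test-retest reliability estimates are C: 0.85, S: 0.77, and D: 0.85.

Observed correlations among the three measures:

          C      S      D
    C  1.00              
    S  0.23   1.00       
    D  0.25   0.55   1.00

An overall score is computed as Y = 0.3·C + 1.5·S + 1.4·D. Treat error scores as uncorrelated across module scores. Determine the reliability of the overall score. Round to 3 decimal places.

Var(Y) = 0.3² + 1.5² + 1.4² + 2·[0.45·0.23 + 0.42·0.25 + 2.1·0.55] = 4.3 + 2.727 = 7.027.
With uncorrelated errors the cross-covariances are all true-score covariance, so they carry over unchanged; only the diagonal terms shrink to ρᵢσᵢ².
True-score variance = [0.3²·0.85 + 1.5²·0.77 + 1.4²·0.85] + 2.727 = 3.475 + 2.727 = 6.202.
Reliability = 6.202 / 7.027 = 0.883.

0.883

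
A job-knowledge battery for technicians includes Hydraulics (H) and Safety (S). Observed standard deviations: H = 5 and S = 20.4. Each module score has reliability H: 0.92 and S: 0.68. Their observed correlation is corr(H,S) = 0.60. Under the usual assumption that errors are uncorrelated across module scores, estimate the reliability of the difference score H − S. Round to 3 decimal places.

0.576

Var(H−S) = 5² + 20.4² − 2·5·20.4·0.60 = 441.16 − 122.4 = 318.76.
Under uncorrelated errors the observed covariances equal the true-score covariances, so only the own-variance terms attenuate.
True-score variance = [5²·0.92 + 20.4²·0.68] − 122.4 = 305.989 − 122.4 = 183.589.
Reliability = 183.589 / 318.76 = 0.576.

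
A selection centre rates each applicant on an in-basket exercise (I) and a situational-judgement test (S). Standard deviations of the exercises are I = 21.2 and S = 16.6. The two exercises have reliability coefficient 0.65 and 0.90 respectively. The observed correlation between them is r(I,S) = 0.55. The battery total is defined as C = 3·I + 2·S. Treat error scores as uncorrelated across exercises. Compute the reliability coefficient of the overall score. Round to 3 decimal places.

0.796

Var(C) = 3²·21.2² + 2²·16.6² + 2·[6·21.2·16.6·0.55] = 5147.2 + 2322.67 = 7469.87.
Under uncorrelated errors the observed covariances equal the true-score covariances, so only the own-variance terms attenuate.
True-score variance = [3²·21.2²·0.65 + 2²·16.6²·0.90] + 2322.67 = 3621.24 + 2322.67 = 5943.91.
Reliability = 5943.91 / 7469.87 = 0.796.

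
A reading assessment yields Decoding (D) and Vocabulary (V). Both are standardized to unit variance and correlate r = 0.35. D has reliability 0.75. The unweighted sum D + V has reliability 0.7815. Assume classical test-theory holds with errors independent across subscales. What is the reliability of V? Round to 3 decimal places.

0.660

Var(D+V) = 2 + 2·0.35 = 2.700.
True-score variance = ρ_D + ρ_V + 2·0.35, so 0.7815 = (0.75 + ρ_V + 0.70) / 2.700.
ρ_V = 0.7815·2.700 − 0.75 − 0.70 = 0.660.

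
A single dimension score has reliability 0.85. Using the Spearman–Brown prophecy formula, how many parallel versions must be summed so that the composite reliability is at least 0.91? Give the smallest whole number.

2

k ≥ ρ*(1−ρ₁)/(ρ₁(1−ρ*)) = 0.91·0.15 / (0.85·0.09) = 1.784.
Smallest integer k = 2.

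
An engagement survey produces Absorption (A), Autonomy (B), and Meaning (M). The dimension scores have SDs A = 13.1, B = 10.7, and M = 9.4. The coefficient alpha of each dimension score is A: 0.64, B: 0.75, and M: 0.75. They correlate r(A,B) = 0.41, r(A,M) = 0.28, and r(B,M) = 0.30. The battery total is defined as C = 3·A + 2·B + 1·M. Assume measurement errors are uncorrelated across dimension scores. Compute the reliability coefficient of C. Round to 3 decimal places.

0.777

Var(C) = 3²·13.1² + 2²·10.7² + 9.4² + 2·[6·13.1·10.7·0.41 + 3·13.1·9.4·0.28 + 2·10.7·9.4·0.30] = 2090.81 + 1017.21 = 3108.02.
With uncorrelated errors the cross-covariances are all true-score covariance, so they carry over unchanged; only the diagonal terms shrink to ρᵢσᵢ².
True-score variance = [3²·13.1²·0.64 + 2²·10.7²·0.75 + 9.4²·0.75] + 1017.21 = 1398.21 + 1017.21 = 2415.42.
Reliability = 2415.42 / 3108.02 = 0.777.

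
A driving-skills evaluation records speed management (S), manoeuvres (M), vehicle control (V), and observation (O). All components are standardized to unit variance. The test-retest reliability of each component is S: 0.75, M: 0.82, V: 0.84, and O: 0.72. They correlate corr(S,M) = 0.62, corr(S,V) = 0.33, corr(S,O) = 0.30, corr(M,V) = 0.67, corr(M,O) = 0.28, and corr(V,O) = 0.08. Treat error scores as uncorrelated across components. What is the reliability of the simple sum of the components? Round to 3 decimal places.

0.898

Var(S+M+V+O) = 4 + 2·[0.62 + 0.33 + 0.30 + 0.67 + 0.28 + 0.08] = 4 + 4.56 = 8.56.
Because errors are independent across components, Cov(Tᵢ,Tⱼ) = Cov(Xᵢ,Xⱼ); the off-diagonal part of the true-score variance is the same as above.
True-score variance = [0.75 + 0.82 + 0.84 + 0.72] + 4.56 = 3.13 + 4.56 = 7.69.
Reliability = 7.69 / 8.56 = 0.898.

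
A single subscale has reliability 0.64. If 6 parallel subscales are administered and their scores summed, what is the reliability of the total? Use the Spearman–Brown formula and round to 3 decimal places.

ρ_k = kρ / (1 + (k−1)ρ) = 6·0.64 / (1 + 5·0.64) = 3.840 / 4.200 = 0.914.

0.914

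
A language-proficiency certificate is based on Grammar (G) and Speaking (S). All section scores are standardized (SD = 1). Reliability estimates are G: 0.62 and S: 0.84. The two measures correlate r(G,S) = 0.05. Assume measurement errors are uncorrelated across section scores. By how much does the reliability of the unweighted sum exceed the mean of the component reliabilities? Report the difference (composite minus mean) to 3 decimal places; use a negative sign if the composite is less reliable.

Var(sum) = 2 + 0.1 = 2.1; true-score variance = 1.46 + 0.1 = 1.56; composite reliability = 0.7429.
Mean component reliability = 0.7300.
Difference = 0.7429 − 0.7300 = 0.013.

0.013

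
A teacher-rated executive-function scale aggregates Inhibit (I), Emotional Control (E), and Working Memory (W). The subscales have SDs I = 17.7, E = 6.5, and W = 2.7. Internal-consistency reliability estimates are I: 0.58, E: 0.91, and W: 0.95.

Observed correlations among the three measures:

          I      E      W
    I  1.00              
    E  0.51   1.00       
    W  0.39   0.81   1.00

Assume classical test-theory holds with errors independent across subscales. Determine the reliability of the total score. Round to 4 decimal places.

Var(I+E+W) = 17.7² + 6.5² + 2.7² + 2·[17.7·6.5·0.51 + 17.7·2.7·0.39 + 6.5·2.7·0.81] = 362.83 + 183.058 = 545.888.
Because errors are independent across components, Cov(Tᵢ,Tⱼ) = Cov(Xᵢ,Xⱼ); the off-diagonal part of the true-score variance is the same as above.
True-score variance = [17.7²·0.58 + 6.5²·0.91 + 2.7²·0.95] + 183.058 = 227.081 + 183.058 = 410.139.
Reliability = 410.139 / 545.888 = 0.7513.

0.7513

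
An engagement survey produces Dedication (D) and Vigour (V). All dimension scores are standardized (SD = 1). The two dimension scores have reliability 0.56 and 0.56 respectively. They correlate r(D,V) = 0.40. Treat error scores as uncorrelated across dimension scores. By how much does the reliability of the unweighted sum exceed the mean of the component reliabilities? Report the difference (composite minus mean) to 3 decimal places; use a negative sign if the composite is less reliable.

0.126

Var(sum) = 2 + 0.8 = 2.8; true-score variance = 1.12 + 0.8 = 1.92; composite reliability = 0.6857.
Mean component reliability = 0.5600.
Difference = 0.6857 − 0.5600 = 0.126.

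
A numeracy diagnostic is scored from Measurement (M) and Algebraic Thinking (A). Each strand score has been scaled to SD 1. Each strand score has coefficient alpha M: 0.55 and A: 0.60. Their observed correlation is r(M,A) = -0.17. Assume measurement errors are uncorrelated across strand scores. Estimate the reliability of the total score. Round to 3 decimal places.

Var(M+A) = 2 + 2·[(-0.17)] = 2 − 0.34 = 1.66.
Under uncorrelated errors the observed covariances equal the true-score covariances, so only the own-variance terms attenuate.
True-score variance = [0.55 + 0.60] − 0.34 = 1.15 − 0.34 = 0.81.
Reliability = 0.81 / 1.66 = 0.488.

0.488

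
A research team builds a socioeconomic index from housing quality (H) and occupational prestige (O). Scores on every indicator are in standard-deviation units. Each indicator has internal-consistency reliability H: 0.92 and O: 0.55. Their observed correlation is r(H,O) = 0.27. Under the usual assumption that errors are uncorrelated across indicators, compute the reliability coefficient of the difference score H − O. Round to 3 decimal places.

0.637

Var(H−O) = 1 + 1 − 2·0.27 = 2 − 0.54 = 1.46.
Under uncorrelated errors the observed covariances equal the true-score covariances, so only the own-variance terms attenuate.
True-score variance = [0.92 + 0.55] − 0.54 = 1.47 − 0.54 = 0.93.
Reliability = 0.93 / 1.46 = 0.637.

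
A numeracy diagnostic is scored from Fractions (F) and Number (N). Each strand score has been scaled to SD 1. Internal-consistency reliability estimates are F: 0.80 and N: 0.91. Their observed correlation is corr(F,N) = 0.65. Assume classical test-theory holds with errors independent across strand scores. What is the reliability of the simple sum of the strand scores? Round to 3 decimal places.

0.912

Var(F+N) = 2 + 2·[0.65] = 2 + 1.3 = 3.3.
Because errors are independent across components, Cov(Tᵢ,Tⱼ) = Cov(Xᵢ,Xⱼ); the off-diagonal part of the true-score variance is the same as above.
True-score variance = [0.80 + 0.91] + 1.3 = 1.71 + 1.3 = 3.01.
Reliability = 3.01 / 3.3 = 0.912.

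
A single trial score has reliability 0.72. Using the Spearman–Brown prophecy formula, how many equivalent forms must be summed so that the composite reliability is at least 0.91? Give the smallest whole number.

4

k ≥ ρ*(1−ρ₁)/(ρ₁(1−ρ*)) = 0.91·0.28 / (0.72·0.09) = 3.932.
Smallest integer k = 4.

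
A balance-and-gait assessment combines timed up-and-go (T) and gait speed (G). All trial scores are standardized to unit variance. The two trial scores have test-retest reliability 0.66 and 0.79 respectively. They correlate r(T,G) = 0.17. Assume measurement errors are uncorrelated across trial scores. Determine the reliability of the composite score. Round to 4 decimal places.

Var(T+G) = 2 + 2·[0.17] = 2 + 0.34 = 2.34.
Because errors are independent across components, Cov(Tᵢ,Tⱼ) = Cov(Xᵢ,Xⱼ); the off-diagonal part of the true-score variance is the same as above.
True-score variance = [0.66 + 0.79] + 0.34 = 1.45 + 0.34 = 1.79.
Reliability = 1.79 / 2.34 = 0.7650.

0.7650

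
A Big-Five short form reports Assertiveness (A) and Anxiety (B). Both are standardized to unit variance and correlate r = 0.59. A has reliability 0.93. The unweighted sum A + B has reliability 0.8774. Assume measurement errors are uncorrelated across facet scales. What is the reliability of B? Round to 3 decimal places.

0.680

Var(A+B) = 2 + 2·0.59 = 3.180.
True-score variance = ρ_A + ρ_B + 2·0.59, so 0.8774 = (0.93 + ρ_B + 1.18) / 3.180.
ρ_B = 0.8774·3.180 − 0.93 − 1.18 = 0.680.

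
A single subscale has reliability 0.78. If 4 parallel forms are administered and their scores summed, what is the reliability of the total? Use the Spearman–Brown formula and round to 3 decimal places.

0.934

ρ_k = kρ / (1 + (k−1)ρ) = 4·0.78 / (1 + 3·0.78) = 3.120 / 3.340 = 0.934.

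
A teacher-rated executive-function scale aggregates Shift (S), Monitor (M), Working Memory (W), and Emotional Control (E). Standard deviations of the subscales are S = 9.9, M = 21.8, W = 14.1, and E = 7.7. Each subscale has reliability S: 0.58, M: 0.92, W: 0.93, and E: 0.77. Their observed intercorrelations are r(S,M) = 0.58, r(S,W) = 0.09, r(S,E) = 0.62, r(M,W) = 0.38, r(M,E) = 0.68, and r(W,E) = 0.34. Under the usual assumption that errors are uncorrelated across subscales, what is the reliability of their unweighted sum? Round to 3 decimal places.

0.939

Var(S+M+W+E) = 9.9² + 21.8² + 14.1² + 7.7² + 2·[9.9·21.8·0.58 + 9.9·14.1·0.09 + 9.9·7.7·0.62 + 21.8·14.1·0.38 + 21.8·7.7·0.68 + 14.1·7.7·0.34] = 831.35 + 905.729 = 1737.08.
Because errors are independent across components, Cov(Tᵢ,Tⱼ) = Cov(Xᵢ,Xⱼ); the off-diagonal part of the true-score variance is the same as above.
True-score variance = [9.9²·0.58 + 21.8²·0.92 + 14.1²·0.93 + 7.7²·0.77] + 905.729 = 724.613 + 905.729 = 1630.34.
Reliability = 1630.34 / 1737.08 = 0.939.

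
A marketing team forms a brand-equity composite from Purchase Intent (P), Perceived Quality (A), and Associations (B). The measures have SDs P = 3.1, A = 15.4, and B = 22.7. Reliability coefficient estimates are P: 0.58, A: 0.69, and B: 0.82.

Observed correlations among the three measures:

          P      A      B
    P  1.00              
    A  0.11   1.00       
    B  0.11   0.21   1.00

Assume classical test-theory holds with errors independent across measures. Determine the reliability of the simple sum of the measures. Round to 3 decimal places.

0.818

Var(P+A+B) = 3.1² + 15.4² + 22.7² + 2·[3.1·15.4·0.11 + 3.1·22.7·0.11 + 15.4·22.7·0.21] = 762.06 + 172.808 = 934.868.
Under uncorrelated errors the observed covariances equal the true-score covariances, so only the own-variance terms attenuate.
True-score variance = [3.1²·0.58 + 15.4²·0.69 + 22.7²·0.82] + 172.808 = 591.752 + 172.808 = 764.56.
Reliability = 764.56 / 934.868 = 0.818.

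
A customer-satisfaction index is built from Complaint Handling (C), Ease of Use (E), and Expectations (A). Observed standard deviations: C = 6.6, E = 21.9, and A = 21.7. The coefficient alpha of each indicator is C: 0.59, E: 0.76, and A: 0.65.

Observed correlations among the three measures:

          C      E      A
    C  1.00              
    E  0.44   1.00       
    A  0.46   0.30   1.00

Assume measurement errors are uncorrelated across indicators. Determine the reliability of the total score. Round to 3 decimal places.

Var(C+E+A) = 6.6² + 21.9² + 21.7² + 2·[6.6·21.9·0.44 + 6.6·21.7·0.46 + 21.9·21.7·0.30] = 994.06 + 544.096 = 1538.16.
Under uncorrelated errors the observed covariances equal the true-score covariances, so only the own-variance terms attenuate.
True-score variance = [6.6²·0.59 + 21.9²·0.76 + 21.7²·0.65] + 544.096 = 696.282 + 544.096 = 1240.38.
Reliability = 1240.38 / 1538.16 = 0.806.

0.806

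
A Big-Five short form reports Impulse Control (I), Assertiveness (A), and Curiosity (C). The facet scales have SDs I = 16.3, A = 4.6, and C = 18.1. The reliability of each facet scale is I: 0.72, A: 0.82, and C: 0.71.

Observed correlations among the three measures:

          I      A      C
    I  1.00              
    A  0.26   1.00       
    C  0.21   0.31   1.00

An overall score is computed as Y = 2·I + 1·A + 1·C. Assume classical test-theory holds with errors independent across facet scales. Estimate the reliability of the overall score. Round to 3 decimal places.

0.778

Var(Y) = 2²·16.3² + 4.6² + 18.1² + 2·[2·16.3·4.6·0.26 + 2·16.3·18.1·0.21 + 4.6·18.1·0.31] = 1411.53 + 377.426 = 1788.96.
With uncorrelated errors the cross-covariances are all true-score covariance, so they carry over unchanged; only the diagonal terms shrink to ρᵢσᵢ².
True-score variance = [2²·16.3²·0.72 + 4.6²·0.82 + 18.1²·0.71] + 377.426 = 1015.14 + 377.426 = 1392.57.
Reliability = 1392.57 / 1788.96 = 0.778.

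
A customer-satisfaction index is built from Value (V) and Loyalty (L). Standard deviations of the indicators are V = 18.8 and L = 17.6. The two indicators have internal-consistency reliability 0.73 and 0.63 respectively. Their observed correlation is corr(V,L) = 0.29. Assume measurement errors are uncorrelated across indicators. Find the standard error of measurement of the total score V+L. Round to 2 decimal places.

Var(total) = 663.2 + 191.91 = 855.11.
True-score variance = 453.16 + 191.91 = 645.07, so reliability = 0.7544.
Error variance = 855.11 − 645.07 = 210.04; SEM = √210.04 = 14.49.

14.49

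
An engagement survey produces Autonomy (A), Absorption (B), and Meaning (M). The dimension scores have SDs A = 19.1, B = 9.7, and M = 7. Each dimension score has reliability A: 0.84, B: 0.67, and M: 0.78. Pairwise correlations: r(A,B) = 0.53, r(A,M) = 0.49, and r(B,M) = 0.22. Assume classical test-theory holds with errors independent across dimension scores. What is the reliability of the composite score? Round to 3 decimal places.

0.884

Var(A+B+M) = 19.1² + 9.7² + 7² + 2·[19.1·9.7·0.53 + 19.1·7·0.49 + 9.7·7·0.22] = 507.9 + 357.288 = 865.188.
With uncorrelated errors the cross-covariances are all true-score covariance, so they carry over unchanged; only the diagonal terms shrink to ρᵢσᵢ².
True-score variance = [19.1²·0.84 + 9.7²·0.67 + 7²·0.78] + 357.288 = 407.701 + 357.288 = 764.989.
Reliability = 764.989 / 865.188 = 0.884.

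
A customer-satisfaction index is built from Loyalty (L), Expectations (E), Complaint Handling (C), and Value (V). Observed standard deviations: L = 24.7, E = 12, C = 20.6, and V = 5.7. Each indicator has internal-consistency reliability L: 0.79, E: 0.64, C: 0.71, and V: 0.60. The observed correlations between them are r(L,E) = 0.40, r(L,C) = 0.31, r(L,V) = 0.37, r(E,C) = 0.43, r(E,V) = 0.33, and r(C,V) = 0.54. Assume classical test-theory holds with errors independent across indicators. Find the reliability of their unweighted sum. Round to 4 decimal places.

0.8597

Var(L+E+C+V) = 24.7² + 12² + 20.6² + 5.7² + 2·[24.7·12·0.40 + 24.7·20.6·0.31 + 24.7·5.7·0.37 + 12·20.6·0.43 + 12·5.7·0.33 + 20.6·5.7·0.54] = 1210.94 + 1041.32 = 2252.26.
With uncorrelated errors the cross-covariances are all true-score covariance, so they carry over unchanged; only the diagonal terms shrink to ρᵢσᵢ².
True-score variance = [24.7²·0.79 + 12²·0.64 + 20.6²·0.71 + 5.7²·0.60] + 1041.32 = 894.921 + 1041.32 = 1936.24.
Reliability = 1936.24 / 2252.26 = 0.8597.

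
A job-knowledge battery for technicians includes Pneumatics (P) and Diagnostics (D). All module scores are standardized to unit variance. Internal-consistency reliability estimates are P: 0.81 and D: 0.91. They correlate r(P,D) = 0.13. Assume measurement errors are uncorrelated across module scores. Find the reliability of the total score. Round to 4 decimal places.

Var(P+D) = 2 + 2·[0.13] = 2 + 0.26 = 2.26.
Because errors are independent across components, Cov(Tᵢ,Tⱼ) = Cov(Xᵢ,Xⱼ); the off-diagonal part of the true-score variance is the same as above.
True-score variance = [0.81 + 0.91] + 0.26 = 1.72 + 0.26 = 1.98.
Reliability = 1.98 / 2.26 = 0.8761.

0.8761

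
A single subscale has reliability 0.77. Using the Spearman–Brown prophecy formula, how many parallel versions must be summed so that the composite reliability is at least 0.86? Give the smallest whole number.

2

k ≥ ρ*(1−ρ₁)/(ρ₁(1−ρ*)) = 0.86·0.23 / (0.77·0.14) = 1.835.
Smallest integer k = 2.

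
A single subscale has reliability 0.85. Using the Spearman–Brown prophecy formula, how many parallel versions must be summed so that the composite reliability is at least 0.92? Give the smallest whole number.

k ≥ ρ*(1−ρ₁)/(ρ₁(1−ρ*)) = 0.92·0.15 / (0.85·0.08) = 2.029.
Smallest integer k = 3.

3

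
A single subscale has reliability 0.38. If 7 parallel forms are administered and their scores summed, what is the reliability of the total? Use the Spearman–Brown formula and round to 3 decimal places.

ρ_k = kρ / (1 + (k−1)ρ) = 7·0.38 / (1 + 6·0.38) = 2.660 / 3.280 = 0.811.

0.811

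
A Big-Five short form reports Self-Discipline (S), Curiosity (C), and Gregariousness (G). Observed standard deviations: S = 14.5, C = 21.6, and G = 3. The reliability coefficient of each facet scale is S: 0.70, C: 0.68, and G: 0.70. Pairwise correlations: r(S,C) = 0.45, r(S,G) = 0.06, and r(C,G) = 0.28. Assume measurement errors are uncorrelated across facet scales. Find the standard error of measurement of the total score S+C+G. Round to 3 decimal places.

Var(total) = 685.81 + 323.388 = 1009.2.
True-score variance = 470.736 + 323.388 = 794.124, so reliability = 0.7869.
Error variance = 1009.2 − 794.124 = 215.074; SEM = √215.074 = 14.665.

14.665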